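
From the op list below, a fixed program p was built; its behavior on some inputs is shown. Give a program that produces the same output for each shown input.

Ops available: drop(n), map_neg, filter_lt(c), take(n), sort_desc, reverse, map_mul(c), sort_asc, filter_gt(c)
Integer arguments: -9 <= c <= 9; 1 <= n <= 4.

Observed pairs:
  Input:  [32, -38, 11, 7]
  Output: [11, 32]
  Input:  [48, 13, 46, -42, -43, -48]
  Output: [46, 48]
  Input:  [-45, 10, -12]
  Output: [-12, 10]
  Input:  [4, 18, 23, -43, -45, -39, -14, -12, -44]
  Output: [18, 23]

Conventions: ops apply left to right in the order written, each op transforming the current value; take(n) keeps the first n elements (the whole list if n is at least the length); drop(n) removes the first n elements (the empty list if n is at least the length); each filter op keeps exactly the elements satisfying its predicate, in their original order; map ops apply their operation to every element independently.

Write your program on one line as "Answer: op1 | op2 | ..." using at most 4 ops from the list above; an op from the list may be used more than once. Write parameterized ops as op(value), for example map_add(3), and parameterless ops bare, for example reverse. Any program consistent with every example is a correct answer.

sort_asc | sort_desc | take(2) | reverse

Check, running the answer program on each example:
  [32, -38, 11, 7] -> [-38, 7, 11, 32] -> [32, 11, 7, -38] -> [32, 11] -> [11, 32]
  [48, 13, 46, -42, -43, -48] -> [-48, -43, -42, 13, 46, 48] -> [48, 46, 13, -42, -43, -48] -> [48, 46] -> [46, 48]
  [-45, 10, -12] -> [-45, -12, 10] -> [10, -12, -45] -> [10, -12] -> [-12, 10]
  [4, 18, 23, -43, -45, -39, -14, -12, -44] -> [-45, -44, -43, -39, -14, -12, 4, 18, 23] -> [23, 18, 4, -12, -14, -39, -43, -44, -45] -> [23, 18] -> [18, 23]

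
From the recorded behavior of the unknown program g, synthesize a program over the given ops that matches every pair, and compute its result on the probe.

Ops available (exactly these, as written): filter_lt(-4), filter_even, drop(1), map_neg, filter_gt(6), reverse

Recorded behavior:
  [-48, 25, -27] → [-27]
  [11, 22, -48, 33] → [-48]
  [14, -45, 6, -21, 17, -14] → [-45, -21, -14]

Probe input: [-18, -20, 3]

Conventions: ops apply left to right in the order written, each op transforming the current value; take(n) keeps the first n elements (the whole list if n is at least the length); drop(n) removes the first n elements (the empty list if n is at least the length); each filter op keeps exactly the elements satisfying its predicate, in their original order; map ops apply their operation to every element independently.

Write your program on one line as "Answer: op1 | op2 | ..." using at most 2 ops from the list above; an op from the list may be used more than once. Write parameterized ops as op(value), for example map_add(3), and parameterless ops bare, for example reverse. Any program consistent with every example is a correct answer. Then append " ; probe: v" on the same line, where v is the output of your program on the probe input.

drop(1) | filter_lt(-4) ; probe: [-20]

Check, running the answer program on each example:
  [-48, 25, -27] -> [25, -27] -> [-27]
  [11, 22, -48, 33] -> [22, -48, 33] -> [-48]
  [14, -45, 6, -21, 17, -14] -> [-45, 6, -21, 17, -14] -> [-45, -21, -14]
  probe: [-18, -20, 3] -> [-20, 3] -> [-20]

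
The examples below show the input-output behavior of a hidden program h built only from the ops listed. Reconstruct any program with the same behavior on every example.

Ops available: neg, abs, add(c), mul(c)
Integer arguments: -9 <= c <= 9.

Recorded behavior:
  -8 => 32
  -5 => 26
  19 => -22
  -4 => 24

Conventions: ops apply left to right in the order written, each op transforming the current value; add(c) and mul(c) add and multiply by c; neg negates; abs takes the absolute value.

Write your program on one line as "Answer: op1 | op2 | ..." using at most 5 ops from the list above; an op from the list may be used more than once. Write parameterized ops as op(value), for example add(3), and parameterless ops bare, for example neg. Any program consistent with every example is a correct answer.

add(-9) | mul(2) | add(2) | neg

Check, running the answer program on each example:
  -8 -> -17 -> -34 -> -32 -> 32
  -5 -> -14 -> -28 -> -26 -> 26
  19 -> 10 -> 20 -> 22 -> -22
  -4 -> -13 -> -26 -> -24 -> 24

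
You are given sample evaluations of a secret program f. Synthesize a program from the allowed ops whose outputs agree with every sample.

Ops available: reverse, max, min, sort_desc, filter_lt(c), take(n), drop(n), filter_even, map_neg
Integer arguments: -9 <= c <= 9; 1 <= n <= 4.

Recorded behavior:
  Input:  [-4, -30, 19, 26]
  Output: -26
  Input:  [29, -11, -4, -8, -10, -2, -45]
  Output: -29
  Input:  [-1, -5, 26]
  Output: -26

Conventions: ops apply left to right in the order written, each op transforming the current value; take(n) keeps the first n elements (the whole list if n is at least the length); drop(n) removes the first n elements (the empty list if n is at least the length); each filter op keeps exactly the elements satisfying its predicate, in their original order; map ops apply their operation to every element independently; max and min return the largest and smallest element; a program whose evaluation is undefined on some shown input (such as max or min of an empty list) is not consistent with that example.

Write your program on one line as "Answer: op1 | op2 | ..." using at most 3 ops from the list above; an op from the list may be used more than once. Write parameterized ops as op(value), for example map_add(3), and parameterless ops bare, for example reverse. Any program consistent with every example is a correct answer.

map_neg | min

Check, running the answer program on each example:
  [-4, -30, 19, 26] -> [4, 30, -19, -26] -> -26
  [29, -11, -4, -8, -10, -2, -45] -> [-29, 11, 4, 8, 10, 2, 45] -> -29
  [-1, -5, 26] -> [1, 5, -26] -> -26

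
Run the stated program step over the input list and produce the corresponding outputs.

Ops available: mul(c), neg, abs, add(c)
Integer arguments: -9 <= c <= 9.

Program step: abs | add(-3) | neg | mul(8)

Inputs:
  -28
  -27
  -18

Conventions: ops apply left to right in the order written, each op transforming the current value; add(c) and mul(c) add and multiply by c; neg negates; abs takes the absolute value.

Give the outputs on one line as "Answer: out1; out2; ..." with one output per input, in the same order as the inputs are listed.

-200; -192; -120

Execution, op by op:
  -28 -> 28 -> 25 -> -25 -> -200
  -27 -> 27 -> 24 -> -24 -> -192
  -18 -> 18 -> 15 -> -15 -> -120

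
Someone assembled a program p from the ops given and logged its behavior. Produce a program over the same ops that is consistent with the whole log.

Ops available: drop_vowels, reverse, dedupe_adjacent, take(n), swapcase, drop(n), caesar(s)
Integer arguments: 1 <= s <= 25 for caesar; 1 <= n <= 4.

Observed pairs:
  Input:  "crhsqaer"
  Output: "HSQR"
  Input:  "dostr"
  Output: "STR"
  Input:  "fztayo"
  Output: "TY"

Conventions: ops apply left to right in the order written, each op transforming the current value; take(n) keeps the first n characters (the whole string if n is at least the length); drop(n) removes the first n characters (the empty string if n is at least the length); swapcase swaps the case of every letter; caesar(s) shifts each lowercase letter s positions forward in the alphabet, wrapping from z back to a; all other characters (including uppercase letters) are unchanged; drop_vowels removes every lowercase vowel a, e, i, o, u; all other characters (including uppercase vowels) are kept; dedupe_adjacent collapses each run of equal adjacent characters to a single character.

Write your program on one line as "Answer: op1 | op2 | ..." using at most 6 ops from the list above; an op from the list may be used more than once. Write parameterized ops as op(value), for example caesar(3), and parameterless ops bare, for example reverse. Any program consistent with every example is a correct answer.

swapcase | drop(2) | swapcase | drop_vowels | swapcase

Check, running the answer program on each example:
  "crhsqaer" -> "CRHSQAER" -> "HSQAER" -> "hsqaer" -> "hsqr" -> "HSQR"
  "dostr" -> "DOSTR" -> "STR" -> "str" -> "str" -> "STR"
  "fztayo" -> "FZTAYO" -> "TAYO" -> "tayo" -> "ty" -> "TY"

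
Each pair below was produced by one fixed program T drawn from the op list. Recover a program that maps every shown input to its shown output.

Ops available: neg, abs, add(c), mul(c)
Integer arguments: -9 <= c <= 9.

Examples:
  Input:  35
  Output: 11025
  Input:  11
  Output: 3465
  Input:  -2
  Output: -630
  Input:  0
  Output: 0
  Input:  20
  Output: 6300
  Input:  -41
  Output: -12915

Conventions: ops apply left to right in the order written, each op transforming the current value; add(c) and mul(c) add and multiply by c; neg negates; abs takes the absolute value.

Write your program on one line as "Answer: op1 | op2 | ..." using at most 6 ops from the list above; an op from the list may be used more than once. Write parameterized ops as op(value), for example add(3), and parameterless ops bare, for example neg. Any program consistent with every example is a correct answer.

neg | mul(-7) | mul(9) | neg | mul(-5)

Check, running the answer program on each example:
  35 -> -35 -> 245 -> 2205 -> -2205 -> 11025
  11 -> -11 -> 77 -> 693 -> -693 -> 3465
  -2 -> 2 -> -14 -> -126 -> 126 -> -630
  0 -> 0 -> 0 -> 0 -> 0 -> 0
  20 -> -20 -> 140 -> 1260 -> -1260 -> 6300
  -41 -> 41 -> -287 -> -2583 -> 2583 -> -12915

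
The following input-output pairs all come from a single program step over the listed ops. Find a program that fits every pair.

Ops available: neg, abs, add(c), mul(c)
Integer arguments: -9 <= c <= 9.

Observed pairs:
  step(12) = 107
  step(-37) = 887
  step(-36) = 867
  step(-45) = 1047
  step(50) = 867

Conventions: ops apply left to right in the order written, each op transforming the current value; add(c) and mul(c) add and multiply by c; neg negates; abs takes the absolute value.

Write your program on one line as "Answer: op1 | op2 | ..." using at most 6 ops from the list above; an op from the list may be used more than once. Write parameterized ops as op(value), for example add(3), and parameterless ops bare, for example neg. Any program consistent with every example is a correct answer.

neg | add(7) | mul(-4) | abs | mul(5) | add(7)

Check, running the answer program on each example:
  12 -> -12 -> -5 -> 20 -> 20 -> 100 -> 107
  -37 -> 37 -> 44 -> -176 -> 176 -> 880 -> 887
  -36 -> 36 -> 43 -> -172 -> 172 -> 860 -> 867
  -45 -> 45 -> 52 -> -208 -> 208 -> 1040 -> 1047
  50 -> -50 -> -43 -> 172 -> 172 -> 860 -> 867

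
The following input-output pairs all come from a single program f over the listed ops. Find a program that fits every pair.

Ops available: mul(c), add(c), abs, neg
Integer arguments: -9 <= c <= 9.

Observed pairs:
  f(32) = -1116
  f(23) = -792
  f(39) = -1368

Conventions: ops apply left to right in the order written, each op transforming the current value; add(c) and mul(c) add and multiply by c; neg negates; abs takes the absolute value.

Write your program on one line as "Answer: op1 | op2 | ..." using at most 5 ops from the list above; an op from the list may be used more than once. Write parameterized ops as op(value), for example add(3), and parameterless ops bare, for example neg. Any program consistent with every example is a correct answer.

add(-1) | mul(-6) | abs | mul(-6)

Check, running the answer program on each example:
  32 -> 31 -> -186 -> 186 -> -1116
  23 -> 22 -> -132 -> 132 -> -792
  39 -> 38 -> -228 -> 228 -> -1368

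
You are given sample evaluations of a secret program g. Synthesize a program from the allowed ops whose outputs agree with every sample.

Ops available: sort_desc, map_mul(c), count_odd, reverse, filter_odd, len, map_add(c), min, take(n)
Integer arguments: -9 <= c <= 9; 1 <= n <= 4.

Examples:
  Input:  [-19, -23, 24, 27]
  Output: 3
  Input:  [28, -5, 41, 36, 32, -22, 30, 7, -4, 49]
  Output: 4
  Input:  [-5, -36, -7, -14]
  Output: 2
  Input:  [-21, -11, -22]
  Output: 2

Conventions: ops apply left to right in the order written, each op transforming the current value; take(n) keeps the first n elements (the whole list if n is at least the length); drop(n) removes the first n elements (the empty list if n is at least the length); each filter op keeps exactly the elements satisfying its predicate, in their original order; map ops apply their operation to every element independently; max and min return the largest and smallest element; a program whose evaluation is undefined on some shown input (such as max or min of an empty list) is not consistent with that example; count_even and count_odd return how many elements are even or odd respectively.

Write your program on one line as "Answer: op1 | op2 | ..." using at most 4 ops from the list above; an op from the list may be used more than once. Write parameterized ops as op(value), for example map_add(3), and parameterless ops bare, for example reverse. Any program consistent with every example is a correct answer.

sort_desc | filter_odd | map_add(5) | len

Check, running the answer program on each example:
  [-19, -23, 24, 27] -> [27, 24, -19, -23] -> [27, -19, -23] -> [32, -14, -18] -> 3
  [28, -5, 41, 36, 32, -22, 30, 7, -4, 49] -> [49, 41, 36, 32, 30, 28, 7, -4, -5, -22] -> [49, 41, 7, -5] -> [54, 46, 12, 0] -> 4
  [-5, -36, -7, -14] -> [-5, -7, -14, -36] -> [-5, -7] -> [0, -2] -> 2
  [-21, -11, -22] -> [-11, -21, -22] -> [-11, -21] -> [-6, -16] -> 2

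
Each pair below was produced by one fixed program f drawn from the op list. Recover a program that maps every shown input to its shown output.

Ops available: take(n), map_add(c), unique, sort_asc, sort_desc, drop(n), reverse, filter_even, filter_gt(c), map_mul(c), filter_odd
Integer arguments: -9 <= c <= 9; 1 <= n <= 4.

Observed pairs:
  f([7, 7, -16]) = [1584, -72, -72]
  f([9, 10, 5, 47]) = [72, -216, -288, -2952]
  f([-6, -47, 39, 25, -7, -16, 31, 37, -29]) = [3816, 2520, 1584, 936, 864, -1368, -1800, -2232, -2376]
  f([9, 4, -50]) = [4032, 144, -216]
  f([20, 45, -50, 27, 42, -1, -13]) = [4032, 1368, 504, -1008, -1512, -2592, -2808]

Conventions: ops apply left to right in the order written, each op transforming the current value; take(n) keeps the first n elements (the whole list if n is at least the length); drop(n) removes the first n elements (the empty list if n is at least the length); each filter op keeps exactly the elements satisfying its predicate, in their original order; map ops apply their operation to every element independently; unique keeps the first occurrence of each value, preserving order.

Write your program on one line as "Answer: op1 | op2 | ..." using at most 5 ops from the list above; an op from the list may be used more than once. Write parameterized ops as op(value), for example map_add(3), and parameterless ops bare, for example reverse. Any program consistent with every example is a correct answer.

map_add(-6) | sort_desc | map_mul(8) | reverse | map_mul(-9)

Check, running the answer program on each example:
  [7, 7, -16] -> [1, 1, -22] -> [1, 1, -22] -> [8, 8, -176] -> [-176, 8, 8] -> [1584, -72, -72]
  [9, 10, 5, 47] -> [3, 4, -1, 41] -> [41, 4, 3, -1] -> [328, 32, 24, -8] -> [-8, 24, 32, 328] -> [72, -216, -288, -2952]
  [-6, -47, 39, 25, -7, -16, 31, 37, -29] -> [-12, -53, 33, 19, -13, -22, 25, 31, -35] -> [33, 31, 25, 19, -12, -13, -22, -35, -53] -> [264, 248, 200, 152, -96, -104, -176, -280, -424] -> [-424, -280, -176, -104, -96, 152, 200, 248, 264] -> [3816, 2520, 1584, 936, 864, -1368, -1800, -2232, -2376]
  [9, 4, -50] -> [3, -2, -56] -> [3, -2, -56] -> [24, -16, -448] -> [-448, -16, 24] -> [4032, 144, -216]
  [20, 45, -50, 27, 42, -1, -13] -> [14, 39, -56, 21, 36, -7, -19] -> [39, 36, 21, 14, -7, -19, -56] -> [312, 288, 168, 112, -56, -152, -448] -> [-448, -152, -56, 112, 168, 288, 312] -> [4032, 1368, 504, -1008, -1512, -2592, -2808]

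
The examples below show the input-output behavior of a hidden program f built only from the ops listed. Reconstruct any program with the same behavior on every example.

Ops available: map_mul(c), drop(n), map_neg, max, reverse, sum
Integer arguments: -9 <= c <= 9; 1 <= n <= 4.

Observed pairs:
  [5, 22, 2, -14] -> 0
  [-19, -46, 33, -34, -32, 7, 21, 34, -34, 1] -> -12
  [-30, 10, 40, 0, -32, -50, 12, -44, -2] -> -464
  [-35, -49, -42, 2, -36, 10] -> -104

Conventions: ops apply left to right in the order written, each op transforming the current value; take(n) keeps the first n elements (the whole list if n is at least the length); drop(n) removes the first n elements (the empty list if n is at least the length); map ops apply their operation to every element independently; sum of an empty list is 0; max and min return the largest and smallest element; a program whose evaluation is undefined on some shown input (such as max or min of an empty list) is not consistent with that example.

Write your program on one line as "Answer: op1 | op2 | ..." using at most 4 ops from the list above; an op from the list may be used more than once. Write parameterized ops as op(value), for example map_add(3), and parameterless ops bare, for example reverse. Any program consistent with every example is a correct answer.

map_mul(4) | drop(4) | sum

Check, running the answer program on each example:
  [5, 22, 2, -14] -> [20, 88, 8, -56] -> [] -> 0
  [-19, -46, 33, -34, -32, 7, 21, 34, -34, 1] -> [-76, -184, 132, -136, -128, 28, 84, 136, -136, 4] -> [-128, 28, 84, 136, -136, 4] -> -12
  [-30, 10, 40, 0, -32, -50, 12, -44, -2] -> [-120, 40, 160, 0, -128, -200, 48, -176, -8] -> [-128, -200, 48, -176, -8] -> -464
  [-35, -49, -42, 2, -36, 10] -> [-140, -196, -168, 8, -144, 40] -> [-144, 40] -> -104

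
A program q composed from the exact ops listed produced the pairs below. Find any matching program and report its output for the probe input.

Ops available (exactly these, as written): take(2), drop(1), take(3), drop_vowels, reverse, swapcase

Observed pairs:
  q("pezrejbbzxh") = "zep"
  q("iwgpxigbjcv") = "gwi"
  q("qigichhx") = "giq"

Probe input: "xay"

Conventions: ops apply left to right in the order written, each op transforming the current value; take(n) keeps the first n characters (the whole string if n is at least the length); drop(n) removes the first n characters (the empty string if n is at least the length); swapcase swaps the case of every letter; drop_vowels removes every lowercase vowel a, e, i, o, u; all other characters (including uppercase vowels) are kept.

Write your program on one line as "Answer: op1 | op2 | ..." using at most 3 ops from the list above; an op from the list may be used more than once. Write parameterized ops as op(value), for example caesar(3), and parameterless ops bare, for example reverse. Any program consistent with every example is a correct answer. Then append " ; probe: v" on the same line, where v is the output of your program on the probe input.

take(3) | reverse ; probe: "yax"

Check, running the answer program on each example:
  "pezrejbbzxh" -> "pez" -> "zep"
  "iwgpxigbjcv" -> "iwg" -> "gwi"
  "qigichhx" -> "qig" -> "giq"
  probe: "xay" -> "xay" -> "yax"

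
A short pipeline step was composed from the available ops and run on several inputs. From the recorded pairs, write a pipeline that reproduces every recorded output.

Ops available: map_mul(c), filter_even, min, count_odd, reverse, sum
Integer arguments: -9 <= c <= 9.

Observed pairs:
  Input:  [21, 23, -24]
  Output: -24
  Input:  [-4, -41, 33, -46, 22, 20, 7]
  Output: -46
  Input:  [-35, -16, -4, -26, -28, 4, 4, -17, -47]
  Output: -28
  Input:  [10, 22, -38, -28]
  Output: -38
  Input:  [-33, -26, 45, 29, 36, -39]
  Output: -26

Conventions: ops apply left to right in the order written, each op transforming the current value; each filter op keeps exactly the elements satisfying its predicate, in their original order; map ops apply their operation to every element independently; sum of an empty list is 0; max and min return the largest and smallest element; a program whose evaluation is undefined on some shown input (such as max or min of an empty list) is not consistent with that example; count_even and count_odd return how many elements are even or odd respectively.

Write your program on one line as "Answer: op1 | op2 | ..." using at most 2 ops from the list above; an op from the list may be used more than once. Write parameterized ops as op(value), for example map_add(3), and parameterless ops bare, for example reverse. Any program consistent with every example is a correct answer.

filter_even | min

Check, running the answer program on each example:
  [21, 23, -24] -> [-24] -> -24
  [-4, -41, 33, -46, 22, 20, 7] -> [-4, -46, 22, 20] -> -46
  [-35, -16, -4, -26, -28, 4, 4, -17, -47] -> [-16, -4, -26, -28, 4, 4] -> -28
  [10, 22, -38, -28] -> [10, 22, -38, -28] -> -38
  [-33, -26, 45, 29, 36, -39] -> [-26, 36] -> -26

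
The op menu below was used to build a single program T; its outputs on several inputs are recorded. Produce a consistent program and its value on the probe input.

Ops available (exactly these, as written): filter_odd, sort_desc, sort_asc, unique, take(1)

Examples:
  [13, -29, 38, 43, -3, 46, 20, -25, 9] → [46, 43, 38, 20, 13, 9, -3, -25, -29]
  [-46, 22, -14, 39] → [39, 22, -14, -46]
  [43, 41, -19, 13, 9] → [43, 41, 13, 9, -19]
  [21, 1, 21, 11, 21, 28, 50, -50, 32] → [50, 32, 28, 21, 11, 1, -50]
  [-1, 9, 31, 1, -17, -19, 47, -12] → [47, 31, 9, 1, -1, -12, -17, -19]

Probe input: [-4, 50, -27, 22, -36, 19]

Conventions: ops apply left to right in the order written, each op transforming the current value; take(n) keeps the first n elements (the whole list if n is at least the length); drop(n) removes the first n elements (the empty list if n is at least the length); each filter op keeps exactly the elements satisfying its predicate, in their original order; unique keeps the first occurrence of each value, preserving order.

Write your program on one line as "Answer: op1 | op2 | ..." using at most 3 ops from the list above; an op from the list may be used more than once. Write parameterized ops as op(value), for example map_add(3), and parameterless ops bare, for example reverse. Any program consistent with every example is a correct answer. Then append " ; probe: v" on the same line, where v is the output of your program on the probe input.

sort_desc | unique ; probe: [50, 22, 19, -4, -27, -36]

Check, running the answer program on each example:
  [13, -29, 38, 43, -3, 46, 20, -25, 9] -> [46, 43, 38, 20, 13, 9, -3, -25, -29] -> [46, 43, 38, 20, 13, 9, -3, -25, -29]
  [-46, 22, -14, 39] -> [39, 22, -14, -46] -> [39, 22, -14, -46]
  [43, 41, -19, 13, 9] -> [43, 41, 13, 9, -19] -> [43, 41, 13, 9, -19]
  [21, 1, 21, 11, 21, 28, 50, -50, 32] -> [50, 32, 28, 21, 21, 21, 11, 1, -50] -> [50, 32, 28, 21, 11, 1, -50]
  [-1, 9, 31, 1, -17, -19, 47, -12] -> [47, 31, 9, 1, -1, -12, -17, -19] -> [47, 31, 9, 1, -1, -12, -17, -19]
  probe: [-4, 50, -27, 22, -36, 19] -> [50, 22, 19, -4, -27, -36] -> [50, 22, 19, -4, -27, -36]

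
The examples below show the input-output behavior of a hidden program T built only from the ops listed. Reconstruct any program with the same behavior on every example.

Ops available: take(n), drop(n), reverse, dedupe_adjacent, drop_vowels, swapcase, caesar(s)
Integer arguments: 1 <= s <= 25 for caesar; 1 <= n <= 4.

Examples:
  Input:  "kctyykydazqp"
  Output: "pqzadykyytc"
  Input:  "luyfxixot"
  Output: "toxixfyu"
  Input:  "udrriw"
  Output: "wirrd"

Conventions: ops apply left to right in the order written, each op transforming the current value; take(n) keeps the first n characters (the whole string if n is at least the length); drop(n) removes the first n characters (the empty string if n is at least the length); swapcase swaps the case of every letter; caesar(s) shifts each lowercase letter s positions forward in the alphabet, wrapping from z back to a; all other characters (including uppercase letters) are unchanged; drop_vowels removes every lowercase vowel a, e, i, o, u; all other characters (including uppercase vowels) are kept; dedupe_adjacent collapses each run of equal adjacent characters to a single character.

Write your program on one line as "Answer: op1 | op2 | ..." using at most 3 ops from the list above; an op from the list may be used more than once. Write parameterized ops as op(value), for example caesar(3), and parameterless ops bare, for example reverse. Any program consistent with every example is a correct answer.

drop(1) | reverse

Check, running the answer program on each example:
  "kctyykydazqp" -> "ctyykydazqp" -> "pqzadykyytc"
  "luyfxixot" -> "uyfxixot" -> "toxixfyu"
  "udrriw" -> "drriw" -> "wirrd"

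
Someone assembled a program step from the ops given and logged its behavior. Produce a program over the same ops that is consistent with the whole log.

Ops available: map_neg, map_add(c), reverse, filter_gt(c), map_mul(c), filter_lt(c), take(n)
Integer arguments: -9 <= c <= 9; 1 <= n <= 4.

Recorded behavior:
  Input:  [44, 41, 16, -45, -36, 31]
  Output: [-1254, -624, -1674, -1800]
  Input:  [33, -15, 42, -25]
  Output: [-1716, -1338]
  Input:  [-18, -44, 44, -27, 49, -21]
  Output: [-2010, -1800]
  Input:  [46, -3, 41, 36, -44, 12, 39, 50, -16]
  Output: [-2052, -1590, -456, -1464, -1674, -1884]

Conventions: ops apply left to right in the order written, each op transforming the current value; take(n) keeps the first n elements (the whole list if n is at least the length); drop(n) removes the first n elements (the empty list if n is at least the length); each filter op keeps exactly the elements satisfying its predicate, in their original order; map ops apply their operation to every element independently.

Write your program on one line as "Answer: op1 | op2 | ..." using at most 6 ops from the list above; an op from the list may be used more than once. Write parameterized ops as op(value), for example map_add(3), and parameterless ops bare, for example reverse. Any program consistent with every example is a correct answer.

map_mul(7) | map_add(-8) | reverse | filter_gt(-7) | map_mul(-6)

Check, running the answer program on each example:
  [44, 41, 16, -45, -36, 31] -> [308, 287, 112, -315, -252, 217] -> [300, 279, 104, -323, -260, 209] -> [209, -260, -323, 104, 279, 300] -> [209, 104, 279, 300] -> [-1254, -624, -1674, -1800]
  [33, -15, 42, -25] -> [231, -105, 294, -175] -> [223, -113, 286, -183] -> [-183, 286, -113, 223] -> [286, 223] -> [-1716, -1338]
  [-18, -44, 44, -27, 49, -21] -> [-126, -308, 308, -189, 343, -147] -> [-134, -316, 300, -197, 335, -155] -> [-155, 335, -197, 300, -316, -134] -> [335, 300] -> [-2010, -1800]
  [46, -3, 41, 36, -44, 12, 39, 50, -16] -> [322, -21, 287, 252, -308, 84, 273, 350, -112] -> [314, -29, 279, 244, -316, 76, 265, 342, -120] -> [-120, 342, 265, 76, -316, 244, 279, -29, 314] -> [342, 265, 76, 244, 279, 314] -> [-2052, -1590, -456, -1464, -1674, -1884]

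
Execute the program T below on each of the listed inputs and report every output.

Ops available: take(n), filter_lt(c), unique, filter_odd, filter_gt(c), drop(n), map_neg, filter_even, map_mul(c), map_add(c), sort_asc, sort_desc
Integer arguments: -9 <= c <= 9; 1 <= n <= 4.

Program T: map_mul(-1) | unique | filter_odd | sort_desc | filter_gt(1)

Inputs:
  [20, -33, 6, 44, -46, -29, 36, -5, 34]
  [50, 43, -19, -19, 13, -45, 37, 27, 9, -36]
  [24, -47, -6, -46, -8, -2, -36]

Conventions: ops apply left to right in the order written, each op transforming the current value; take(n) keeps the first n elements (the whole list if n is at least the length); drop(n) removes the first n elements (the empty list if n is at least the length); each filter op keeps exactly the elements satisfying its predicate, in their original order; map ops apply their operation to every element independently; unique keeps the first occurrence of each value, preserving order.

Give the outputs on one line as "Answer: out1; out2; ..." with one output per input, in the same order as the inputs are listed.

[33, 29, 5]; [45, 19]; [47]

Execution, op by op:
  [20, -33, 6, 44, -46, -29, 36, -5, 34] -> [-20, 33, -6, -44, 46, 29, -36, 5, -34] -> [-20, 33, -6, -44, 46, 29, -36, 5, -34] -> [33, 29, 5] -> [33, 29, 5] -> [33, 29, 5]
  [50, 43, -19, -19, 13, -45, 37, 27, 9, -36] -> [-50, -43, 19, 19, -13, 45, -37, -27, -9, 36] -> [-50, -43, 19, -13, 45, -37, -27, -9, 36] -> [-43, 19, -13, 45, -37, -27, -9] -> [45, 19, -9, -13, -27, -37, -43] -> [45, 19]
  [24, -47, -6, -46, -8, -2, -36] -> [-24, 47, 6, 46, 8, 2, 36] -> [-24, 47, 6, 46, 8, 2, 36] -> [47] -> [47] -> [47]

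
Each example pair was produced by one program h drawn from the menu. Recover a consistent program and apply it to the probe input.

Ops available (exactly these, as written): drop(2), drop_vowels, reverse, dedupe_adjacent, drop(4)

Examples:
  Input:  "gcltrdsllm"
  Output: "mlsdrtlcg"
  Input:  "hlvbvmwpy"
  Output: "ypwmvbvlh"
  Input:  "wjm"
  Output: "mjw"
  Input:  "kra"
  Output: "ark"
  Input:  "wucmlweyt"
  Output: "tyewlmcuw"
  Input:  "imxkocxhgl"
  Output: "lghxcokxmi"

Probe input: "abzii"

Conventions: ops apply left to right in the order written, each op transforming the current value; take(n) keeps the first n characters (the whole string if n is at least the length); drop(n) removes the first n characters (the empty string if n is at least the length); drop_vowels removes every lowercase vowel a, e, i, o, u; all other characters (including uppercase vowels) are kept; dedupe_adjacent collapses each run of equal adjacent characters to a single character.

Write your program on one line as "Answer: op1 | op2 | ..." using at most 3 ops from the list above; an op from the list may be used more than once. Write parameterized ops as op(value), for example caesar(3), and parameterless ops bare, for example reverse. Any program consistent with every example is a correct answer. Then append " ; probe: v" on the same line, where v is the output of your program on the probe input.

dedupe_adjacent | reverse ; probe: "izba"

Check, running the answer program on each example:
  "gcltrdsllm" -> "gcltrdslm" -> "mlsdrtlcg"
  "hlvbvmwpy" -> "hlvbvmwpy" -> "ypwmvbvlh"
  "wjm" -> "wjm" -> "mjw"
  "kra" -> "kra" -> "ark"
  "wucmlweyt" -> "wucmlweyt" -> "tyewlmcuw"
  "imxkocxhgl" -> "imxkocxhgl" -> "lghxcokxmi"
  probe: "abzii" -> "abzi" -> "izba"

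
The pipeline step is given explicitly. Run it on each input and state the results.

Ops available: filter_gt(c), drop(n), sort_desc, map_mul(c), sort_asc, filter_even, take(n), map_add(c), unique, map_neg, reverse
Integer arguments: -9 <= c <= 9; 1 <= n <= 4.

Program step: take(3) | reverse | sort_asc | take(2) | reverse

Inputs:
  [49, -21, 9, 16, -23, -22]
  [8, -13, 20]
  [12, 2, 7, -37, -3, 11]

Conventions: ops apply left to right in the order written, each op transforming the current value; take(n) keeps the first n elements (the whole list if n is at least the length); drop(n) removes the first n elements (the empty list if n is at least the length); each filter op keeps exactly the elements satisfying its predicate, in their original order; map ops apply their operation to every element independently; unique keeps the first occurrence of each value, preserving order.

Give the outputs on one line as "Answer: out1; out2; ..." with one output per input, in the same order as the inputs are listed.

Execution, op by op:
  [49, -21, 9, 16, -23, -22] -> [49, -21, 9] -> [9, -21, 49] -> [-21, 9, 49] -> [-21, 9] -> [9, -21]
  [8, -13, 20] -> [8, -13, 20] -> [20, -13, 8] -> [-13, 8, 20] -> [-13, 8] -> [8, -13]
  [12, 2, 7, -37, -3, 11] -> [12, 2, 7] -> [7, 2, 12] -> [2, 7, 12] -> [2, 7] -> [7, 2]

[9, -21]; [8, -13]; [7, 2]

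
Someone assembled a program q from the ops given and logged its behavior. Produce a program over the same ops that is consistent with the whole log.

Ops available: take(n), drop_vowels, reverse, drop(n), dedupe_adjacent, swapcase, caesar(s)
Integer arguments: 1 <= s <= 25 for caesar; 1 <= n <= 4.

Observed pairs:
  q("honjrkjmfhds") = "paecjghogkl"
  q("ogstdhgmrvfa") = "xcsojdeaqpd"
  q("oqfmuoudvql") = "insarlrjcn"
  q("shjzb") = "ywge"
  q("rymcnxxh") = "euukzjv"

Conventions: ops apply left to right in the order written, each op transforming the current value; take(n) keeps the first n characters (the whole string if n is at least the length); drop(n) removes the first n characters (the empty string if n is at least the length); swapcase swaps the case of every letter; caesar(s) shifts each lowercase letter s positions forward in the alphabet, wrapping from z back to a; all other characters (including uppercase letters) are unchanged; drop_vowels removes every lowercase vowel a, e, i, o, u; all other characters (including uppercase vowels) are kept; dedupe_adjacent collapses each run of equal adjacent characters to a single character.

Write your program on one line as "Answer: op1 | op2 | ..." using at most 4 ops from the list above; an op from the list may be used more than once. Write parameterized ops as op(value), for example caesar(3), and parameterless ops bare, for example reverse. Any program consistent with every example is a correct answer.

drop(1) | reverse | caesar(23)

Check, running the answer program on each example:
  "honjrkjmfhds" -> "onjrkjmfhds" -> "sdhfmjkrjno" -> "paecjghogkl"
  "ogstdhgmrvfa" -> "gstdhgmrvfa" -> "afvrmghdtsg" -> "xcsojdeaqpd"
  "oqfmuoudvql" -> "qfmuoudvql" -> "lqvduoumfq" -> "insarlrjcn"
  "shjzb" -> "hjzb" -> "bzjh" -> "ywge"
  "rymcnxxh" -> "ymcnxxh" -> "hxxncmy" -> "euukzjv"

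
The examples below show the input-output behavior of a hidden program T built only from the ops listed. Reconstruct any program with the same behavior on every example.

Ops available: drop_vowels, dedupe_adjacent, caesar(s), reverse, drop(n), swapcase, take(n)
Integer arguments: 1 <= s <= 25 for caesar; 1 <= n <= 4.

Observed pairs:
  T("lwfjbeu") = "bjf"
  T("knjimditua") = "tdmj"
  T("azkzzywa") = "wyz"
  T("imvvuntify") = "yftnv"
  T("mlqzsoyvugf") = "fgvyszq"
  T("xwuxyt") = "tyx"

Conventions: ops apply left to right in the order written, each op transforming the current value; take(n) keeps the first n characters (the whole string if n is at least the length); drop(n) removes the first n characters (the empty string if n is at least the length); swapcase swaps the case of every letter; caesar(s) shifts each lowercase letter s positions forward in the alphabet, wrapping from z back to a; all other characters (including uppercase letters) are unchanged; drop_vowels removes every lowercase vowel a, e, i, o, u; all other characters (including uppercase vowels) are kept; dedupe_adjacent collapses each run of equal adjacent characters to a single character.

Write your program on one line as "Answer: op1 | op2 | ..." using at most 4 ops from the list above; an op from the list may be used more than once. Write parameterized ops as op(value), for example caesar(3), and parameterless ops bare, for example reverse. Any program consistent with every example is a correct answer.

drop_vowels | drop(2) | reverse | dedupe_adjacent

Check, running the answer program on each example:
  "lwfjbeu" -> "lwfjb" -> "fjb" -> "bjf" -> "bjf"
  "knjimditua" -> "knjmdt" -> "jmdt" -> "tdmj" -> "tdmj"
  "azkzzywa" -> "zkzzyw" -> "zzyw" -> "wyzz" -> "wyz"
  "imvvuntify" -> "mvvntfy" -> "vntfy" -> "yftnv" -> "yftnv"
  "mlqzsoyvugf" -> "mlqzsyvgf" -> "qzsyvgf" -> "fgvyszq" -> "fgvyszq"
  "xwuxyt" -> "xwxyt" -> "xyt" -> "tyx" -> "tyx"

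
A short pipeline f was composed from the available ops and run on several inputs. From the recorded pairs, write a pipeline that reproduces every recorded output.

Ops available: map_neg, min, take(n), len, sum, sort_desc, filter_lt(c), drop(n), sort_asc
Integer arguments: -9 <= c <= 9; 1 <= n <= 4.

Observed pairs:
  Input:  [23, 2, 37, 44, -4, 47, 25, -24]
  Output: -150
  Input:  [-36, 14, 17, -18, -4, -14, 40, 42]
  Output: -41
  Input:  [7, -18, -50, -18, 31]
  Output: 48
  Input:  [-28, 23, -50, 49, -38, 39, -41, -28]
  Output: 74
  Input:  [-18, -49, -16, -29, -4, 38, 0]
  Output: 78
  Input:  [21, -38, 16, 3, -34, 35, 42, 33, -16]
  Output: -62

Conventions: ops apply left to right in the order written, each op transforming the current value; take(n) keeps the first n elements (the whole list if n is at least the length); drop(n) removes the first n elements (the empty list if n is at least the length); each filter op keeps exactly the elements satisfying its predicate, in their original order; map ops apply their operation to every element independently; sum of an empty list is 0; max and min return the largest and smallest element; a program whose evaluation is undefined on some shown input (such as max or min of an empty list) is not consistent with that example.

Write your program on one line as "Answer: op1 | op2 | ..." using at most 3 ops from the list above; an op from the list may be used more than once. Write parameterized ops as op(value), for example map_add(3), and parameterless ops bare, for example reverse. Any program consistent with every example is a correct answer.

map_neg | sum

Check, running the answer program on each example:
  [23, 2, 37, 44, -4, 47, 25, -24] -> [-23, -2, -37, -44, 4, -47, -25, 24] -> -150
  [-36, 14, 17, -18, -4, -14, 40, 42] -> [36, -14, -17, 18, 4, 14, -40, -42] -> -41
  [7, -18, -50, -18, 31] -> [-7, 18, 50, 18, -31] -> 48
  [-28, 23, -50, 49, -38, 39, -41, -28] -> [28, -23, 50, -49, 38, -39, 41, 28] -> 74
  [-18, -49, -16, -29, -4, 38, 0] -> [18, 49, 16, 29, 4, -38, 0] -> 78
  [21, -38, 16, 3, -34, 35, 42, 33, -16] -> [-21, 38, -16, -3, 34, -35, -42, -33, 16] -> -62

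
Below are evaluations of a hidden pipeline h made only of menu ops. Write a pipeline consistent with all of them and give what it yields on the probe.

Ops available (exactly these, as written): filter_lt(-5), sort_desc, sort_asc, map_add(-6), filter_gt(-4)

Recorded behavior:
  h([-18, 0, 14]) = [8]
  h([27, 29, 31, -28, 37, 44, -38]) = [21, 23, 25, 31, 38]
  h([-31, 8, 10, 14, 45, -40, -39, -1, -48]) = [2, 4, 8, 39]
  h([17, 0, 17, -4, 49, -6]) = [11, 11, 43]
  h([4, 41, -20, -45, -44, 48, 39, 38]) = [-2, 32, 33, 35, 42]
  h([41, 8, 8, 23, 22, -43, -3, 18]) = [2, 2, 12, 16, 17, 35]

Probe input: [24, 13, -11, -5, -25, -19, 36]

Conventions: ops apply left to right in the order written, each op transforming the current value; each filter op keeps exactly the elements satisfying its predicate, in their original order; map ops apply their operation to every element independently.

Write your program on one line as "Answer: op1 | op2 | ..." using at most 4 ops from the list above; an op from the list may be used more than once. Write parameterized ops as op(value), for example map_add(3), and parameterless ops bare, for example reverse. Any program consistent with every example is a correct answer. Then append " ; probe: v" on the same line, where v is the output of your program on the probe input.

map_add(-6) | sort_asc | filter_gt(-4) ; probe: [7, 18, 30]

Check, running the answer program on each example:
  [-18, 0, 14] -> [-24, -6, 8] -> [-24, -6, 8] -> [8]
  [27, 29, 31, -28, 37, 44, -38] -> [21, 23, 25, -34, 31, 38, -44] -> [-44, -34, 21, 23, 25, 31, 38] -> [21, 23, 25, 31, 38]
  [-31, 8, 10, 14, 45, -40, -39, -1, -48] -> [-37, 2, 4, 8, 39, -46, -45, -7, -54] -> [-54, -46, -45, -37, -7, 2, 4, 8, 39] -> [2, 4, 8, 39]
  [17, 0, 17, -4, 49, -6] -> [11, -6, 11, -10, 43, -12] -> [-12, -10, -6, 11, 11, 43] -> [11, 11, 43]
  [4, 41, -20, -45, -44, 48, 39, 38] -> [-2, 35, -26, -51, -50, 42, 33, 32] -> [-51, -50, -26, -2, 32, 33, 35, 42] -> [-2, 32, 33, 35, 42]
  [41, 8, 8, 23, 22, -43, -3, 18] -> [35, 2, 2, 17, 16, -49, -9, 12] -> [-49, -9, 2, 2, 12, 16, 17, 35] -> [2, 2, 12, 16, 17, 35]
  probe: [24, 13, -11, -5, -25, -19, 36] -> [18, 7, -17, -11, -31, -25, 30] -> [-31, -25, -17, -11, 7, 18, 30] -> [7, 18, 30]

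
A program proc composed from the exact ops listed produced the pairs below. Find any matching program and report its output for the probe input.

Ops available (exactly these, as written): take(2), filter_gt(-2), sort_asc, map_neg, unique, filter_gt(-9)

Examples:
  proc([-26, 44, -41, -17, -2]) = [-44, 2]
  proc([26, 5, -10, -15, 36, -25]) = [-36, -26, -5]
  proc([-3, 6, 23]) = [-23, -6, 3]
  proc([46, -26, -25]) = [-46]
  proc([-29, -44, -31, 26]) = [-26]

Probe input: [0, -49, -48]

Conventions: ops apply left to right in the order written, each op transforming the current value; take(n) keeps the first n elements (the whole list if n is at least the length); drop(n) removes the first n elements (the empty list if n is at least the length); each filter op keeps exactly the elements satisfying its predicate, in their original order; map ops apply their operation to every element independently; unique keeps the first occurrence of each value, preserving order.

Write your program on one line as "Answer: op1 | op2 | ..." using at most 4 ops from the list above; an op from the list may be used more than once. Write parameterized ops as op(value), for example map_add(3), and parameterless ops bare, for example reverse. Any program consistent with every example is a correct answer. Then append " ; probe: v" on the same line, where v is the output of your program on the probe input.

filter_gt(-9) | map_neg | sort_asc ; probe: [0]

Check, running the answer program on each example:
  [-26, 44, -41, -17, -2] -> [44, -2] -> [-44, 2] -> [-44, 2]
  [26, 5, -10, -15, 36, -25] -> [26, 5, 36] -> [-26, -5, -36] -> [-36, -26, -5]
  [-3, 6, 23] -> [-3, 6, 23] -> [3, -6, -23] -> [-23, -6, 3]
  [46, -26, -25] -> [46] -> [-46] -> [-46]
  [-29, -44, -31, 26] -> [26] -> [-26] -> [-26]
  probe: [0, -49, -48] -> [0] -> [0] -> [0]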